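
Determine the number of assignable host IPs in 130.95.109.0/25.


Host bits = 32 - 25 = 7
Total addresses = 2^7 = 128
Usable = total - 2 (network and broadcast)
Usable hosts: 126


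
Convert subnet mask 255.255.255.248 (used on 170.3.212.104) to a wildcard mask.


Subnet mask: 255.255.255.248
Wildcard = 255.255.255.255 - subnet mask
255 - 255 = 0
255 - 255 = 0
255 - 255 = 0
255 - 248 = 7
Wildcard: 0.0.0.7


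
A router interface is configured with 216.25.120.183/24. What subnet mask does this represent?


/24 means 24 network bits, 8 host bits
Binary: 11111111111111111111111100000000
Mask: 255.255.255.0


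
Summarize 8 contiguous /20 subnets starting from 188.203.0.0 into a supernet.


Original prefix: /20
Number of subnets: 8 = 2^3
New prefix = 20 - 3 = 17
Supernet: 188.203.0.0/17


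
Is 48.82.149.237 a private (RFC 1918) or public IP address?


RFC 1918 private ranges:
  10.0.0.0/8 (10.0.0.0 - 10.255.255.255)
  172.16.0.0/12 (172.16.0.0 - 172.31.255.255)
  192.168.0.0/16 (192.168.0.0 - 192.168.255.255)
Public (not in any RFC 1918 range)


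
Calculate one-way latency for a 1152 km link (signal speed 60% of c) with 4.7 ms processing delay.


Speed = 0.6 * 3e5 km/s = 180000 km/s
Propagation delay = 1152 / 180000 = 0.0064 s = 6.4 ms
Processing delay = 4.7 ms
Total one-way latency = 11.1 ms


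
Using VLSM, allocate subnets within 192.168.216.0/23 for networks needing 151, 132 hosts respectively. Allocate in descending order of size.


151 hosts -> /24 (254 usable): 192.168.216.0/24
132 hosts -> /24 (254 usable): 192.168.217.0/24
Allocation: 192.168.216.0/24 (151 hosts, 254 usable); 192.168.217.0/24 (132 hosts, 254 usable)


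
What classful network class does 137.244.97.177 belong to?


First octet: 137
Binary: 10001001
10xxxxxx -> Class B (128-191)
Class B, default mask 255.255.0.0 (/16)


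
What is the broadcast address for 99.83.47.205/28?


Network: 99.83.47.192/28
Host bits = 4
Set all host bits to 1:
Broadcast: 99.83.47.207


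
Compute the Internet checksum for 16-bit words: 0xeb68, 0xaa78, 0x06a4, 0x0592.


Sum all words (with carry folding):
+ 0xeb68 = 0xeb68
+ 0xaa78 = 0x95e1
+ 0x06a4 = 0x9c85
+ 0x0592 = 0xa217
One's complement: ~0xa217
Checksum = 0x5de8


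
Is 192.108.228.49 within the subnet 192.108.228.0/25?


Subnet network: 192.108.228.0
Test IP AND mask: 192.108.228.0
Yes, 192.108.228.49 is in 192.108.228.0/25


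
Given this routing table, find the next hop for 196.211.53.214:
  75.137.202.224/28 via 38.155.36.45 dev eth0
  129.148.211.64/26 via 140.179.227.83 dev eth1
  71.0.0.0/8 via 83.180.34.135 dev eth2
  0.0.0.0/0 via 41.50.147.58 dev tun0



Longest prefix match for 196.211.53.214:
  /28 75.137.202.224: no
  /26 129.148.211.64: no
  /8 71.0.0.0: no
  /0 0.0.0.0: MATCH
Selected: next-hop 41.50.147.58 via tun0 (matched /0)


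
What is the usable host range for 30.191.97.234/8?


Network: 30.0.0.0
Broadcast: 30.255.255.255
First usable = network + 1
Last usable = broadcast - 1
Range: 30.0.0.1 to 30.255.255.254


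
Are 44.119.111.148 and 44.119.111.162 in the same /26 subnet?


Mask: 255.255.255.192
44.119.111.148 AND mask = 44.119.111.128
44.119.111.162 AND mask = 44.119.111.128
Yes, same subnet (44.119.111.128)


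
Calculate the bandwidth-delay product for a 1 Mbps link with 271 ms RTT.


BDP = bandwidth * RTT
= 1 Mbps * 271 ms
= 1 * 1e6 * 271 / 1000 bits
= 271000 bits
= 33875 bytes
= 33.0811 KB
BDP = 271000 bits (33875 bytes)


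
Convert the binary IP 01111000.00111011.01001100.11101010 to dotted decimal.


01111000 = 120
00111011 = 59
01001100 = 76
11101010 = 234
IP: 120.59.76.234


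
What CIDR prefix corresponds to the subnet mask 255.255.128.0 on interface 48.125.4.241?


Binary: 11111111.11111111.10000000.00000000
Count leading 1s
Prefix: /17


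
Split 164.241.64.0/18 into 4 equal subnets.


New prefix = 18 + 2 = 20
Each subnet has 4096 addresses
  164.241.64.0/20
  164.241.80.0/20
  164.241.96.0/20
  164.241.112.0/20
Subnets: 164.241.64.0/20, 164.241.80.0/20, 164.241.96.0/20, 164.241.112.0/20


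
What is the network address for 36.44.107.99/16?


IP:   00100100.00101100.01101011.01100011
Mask: 11111111.11111111.00000000.00000000
AND operation:
Net:  00100100.00101100.00000000.00000000
Network: 36.44.0.0/16


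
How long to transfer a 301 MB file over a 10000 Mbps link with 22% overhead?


Effective throughput = 10000 * (1 - 22/100) = 7800 Mbps
File size in Mb = 301 * 8 = 2408 Mb
Time = 2408 / 7800
Time = 0.3087 seconds


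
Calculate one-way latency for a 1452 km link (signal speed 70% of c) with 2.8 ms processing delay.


Speed = 0.7 * 3e5 km/s = 210000 km/s
Propagation delay = 1452 / 210000 = 0.0069 s = 6.9143 ms
Processing delay = 2.8 ms
Total one-way latency = 9.7143 ms


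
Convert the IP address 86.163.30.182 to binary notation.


86 = 01010110
163 = 10100011
30 = 00011110
182 = 10110110
Binary: 01010110.10100011.00011110.10110110


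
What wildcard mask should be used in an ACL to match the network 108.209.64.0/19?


Subnet mask: 255.255.224.0
Wildcard = 255.255.255.255 - subnet mask
255 - 255 = 0
255 - 255 = 0
255 - 224 = 31
255 - 0 = 255
Wildcard: 0.0.31.255


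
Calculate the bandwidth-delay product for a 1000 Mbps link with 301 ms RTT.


BDP = bandwidth * RTT
= 1000 Mbps * 301 ms
= 1000 * 1e6 * 301 / 1000 bits
= 301000000 bits
= 37625000 bytes
= 36743.1641 KB
BDP = 301000000 bits (37625000 bytes)


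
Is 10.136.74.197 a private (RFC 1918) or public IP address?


RFC 1918 private ranges:
  10.0.0.0/8 (10.0.0.0 - 10.255.255.255)
  172.16.0.0/12 (172.16.0.0 - 172.31.255.255)
  192.168.0.0/16 (192.168.0.0 - 192.168.255.255)
Private (in 10.0.0.0/8)


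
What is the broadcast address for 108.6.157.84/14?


Network: 108.4.0.0/14
Host bits = 18
Set all host bits to 1:
Broadcast: 108.7.255.255


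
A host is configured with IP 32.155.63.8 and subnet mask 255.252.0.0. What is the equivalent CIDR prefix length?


Binary: 11111111.11111100.00000000.00000000
Count leading 1s
Prefix: /14


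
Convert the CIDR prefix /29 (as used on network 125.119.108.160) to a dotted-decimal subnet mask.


/29 means 29 network bits, 3 host bits
Binary: 11111111111111111111111111111000
Mask: 255.255.255.248


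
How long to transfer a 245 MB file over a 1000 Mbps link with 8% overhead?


Effective throughput = 1000 * (1 - 8/100) = 920 Mbps
File size in Mb = 245 * 8 = 1960 Mb
Time = 1960 / 920
Time = 2.1304 seconds


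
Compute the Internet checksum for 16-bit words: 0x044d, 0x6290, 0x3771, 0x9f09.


Sum all words (with carry folding):
+ 0x044d = 0x044d
+ 0x6290 = 0x66dd
+ 0x3771 = 0x9e4e
+ 0x9f09 = 0x3d58
One's complement: ~0x3d58
Checksum = 0xc2a7


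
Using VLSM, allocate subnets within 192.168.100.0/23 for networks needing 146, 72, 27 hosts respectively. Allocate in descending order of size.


146 hosts -> /24 (254 usable): 192.168.100.0/24
72 hosts -> /25 (126 usable): 192.168.101.0/25
27 hosts -> /27 (30 usable): 192.168.101.128/27
Allocation: 192.168.100.0/24 (146 hosts, 254 usable); 192.168.101.0/25 (72 hosts, 126 usable); 192.168.101.128/27 (27 hosts, 30 usable)


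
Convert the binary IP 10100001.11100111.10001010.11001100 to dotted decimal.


10100001 = 161
11100111 = 231
10001010 = 138
11001100 = 204
IP: 161.231.138.204


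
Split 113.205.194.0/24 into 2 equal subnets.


New prefix = 24 + 1 = 25
Each subnet has 128 addresses
  113.205.194.0/25
  113.205.194.128/25
Subnets: 113.205.194.0/25, 113.205.194.128/25


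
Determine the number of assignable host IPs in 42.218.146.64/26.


Host bits = 32 - 26 = 6
Total addresses = 2^6 = 64
Usable = total - 2 (network and broadcast)
Usable hosts: 62


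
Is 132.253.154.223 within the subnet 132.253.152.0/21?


Subnet network: 132.253.152.0
Test IP AND mask: 132.253.152.0
Yes, 132.253.154.223 is in 132.253.152.0/21


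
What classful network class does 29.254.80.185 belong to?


First octet: 29
Binary: 00011101
0xxxxxxx -> Class A (1-126)
Class A, default mask 255.0.0.0 (/8)


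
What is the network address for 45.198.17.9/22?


IP:   00101101.11000110.00010001.00001001
Mask: 11111111.11111111.11111100.00000000
AND operation:
Net:  00101101.11000110.00010000.00000000
Network: 45.198.16.0/22


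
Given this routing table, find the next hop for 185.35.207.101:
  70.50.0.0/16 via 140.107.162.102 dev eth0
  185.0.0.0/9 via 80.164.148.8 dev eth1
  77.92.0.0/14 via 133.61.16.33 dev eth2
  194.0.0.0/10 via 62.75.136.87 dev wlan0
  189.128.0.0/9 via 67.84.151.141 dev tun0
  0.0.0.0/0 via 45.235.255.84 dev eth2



Longest prefix match for 185.35.207.101:
  /16 70.50.0.0: no
  /9 185.0.0.0: MATCH
  /14 77.92.0.0: no
  /10 194.0.0.0: no
  /9 189.128.0.0: no
  /0 0.0.0.0: MATCH
Selected: next-hop 80.164.148.8 via eth1 (matched /9)


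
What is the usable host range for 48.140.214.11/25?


Network: 48.140.214.0
Broadcast: 48.140.214.127
First usable = network + 1
Last usable = broadcast - 1
Range: 48.140.214.1 to 48.140.214.126


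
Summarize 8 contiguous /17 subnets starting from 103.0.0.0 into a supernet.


Original prefix: /17
Number of subnets: 8 = 2^3
New prefix = 17 - 3 = 14
Supernet: 103.0.0.0/14


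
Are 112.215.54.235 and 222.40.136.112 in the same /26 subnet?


Mask: 255.255.255.192
112.215.54.235 AND mask = 112.215.54.192
222.40.136.112 AND mask = 222.40.136.64
No, different subnets (112.215.54.192 vs 222.40.136.64)


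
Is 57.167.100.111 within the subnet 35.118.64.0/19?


Subnet network: 35.118.64.0
Test IP AND mask: 57.167.96.0
No, 57.167.100.111 is not in 35.118.64.0/19


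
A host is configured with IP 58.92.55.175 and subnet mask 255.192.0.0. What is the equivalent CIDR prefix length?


Binary: 11111111.11000000.00000000.00000000
Count leading 1s
Prefix: /10


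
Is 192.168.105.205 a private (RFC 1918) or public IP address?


RFC 1918 private ranges:
  10.0.0.0/8 (10.0.0.0 - 10.255.255.255)
  172.16.0.0/12 (172.16.0.0 - 172.31.255.255)
  192.168.0.0/16 (192.168.0.0 - 192.168.255.255)
Private (in 192.168.0.0/16)


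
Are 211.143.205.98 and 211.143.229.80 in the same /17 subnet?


Mask: 255.255.128.0
211.143.205.98 AND mask = 211.143.128.0
211.143.229.80 AND mask = 211.143.128.0
Yes, same subnet (211.143.128.0)


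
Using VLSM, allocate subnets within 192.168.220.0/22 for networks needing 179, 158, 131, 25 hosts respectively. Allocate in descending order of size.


179 hosts -> /24 (254 usable): 192.168.220.0/24
158 hosts -> /24 (254 usable): 192.168.221.0/24
131 hosts -> /24 (254 usable): 192.168.222.0/24
25 hosts -> /27 (30 usable): 192.168.223.0/27
Allocation: 192.168.220.0/24 (179 hosts, 254 usable); 192.168.221.0/24 (158 hosts, 254 usable); 192.168.222.0/24 (131 hosts, 254 usable); 192.168.223.0/27 (25 hosts, 30 usable)


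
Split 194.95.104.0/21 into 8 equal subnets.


New prefix = 21 + 3 = 24
Each subnet has 256 addresses
  194.95.104.0/24
  194.95.105.0/24
  194.95.106.0/24
  194.95.107.0/24
  194.95.108.0/24
  194.95.109.0/24
  194.95.110.0/24
  194.95.111.0/24
Subnets: 194.95.104.0/24, 194.95.105.0/24, 194.95.106.0/24, 194.95.107.0/24, 194.95.108.0/24, 194.95.109.0/24, 194.95.110.0/24, 194.95.111.0/24


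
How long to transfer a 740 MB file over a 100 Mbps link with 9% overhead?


Effective throughput = 100 * (1 - 9/100) = 91 Mbps
File size in Mb = 740 * 8 = 5920 Mb
Time = 5920 / 91
Time = 65.0549 seconds


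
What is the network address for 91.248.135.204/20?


IP:   01011011.11111000.10000111.11001100
Mask: 11111111.11111111.11110000.00000000
AND operation:
Net:  01011011.11111000.10000000.00000000
Network: 91.248.128.0/20


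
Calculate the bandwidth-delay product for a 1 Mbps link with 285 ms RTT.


BDP = bandwidth * RTT
= 1 Mbps * 285 ms
= 1 * 1e6 * 285 / 1000 bits
= 285000 bits
= 35625 bytes
= 34.79 KB
BDP = 285000 bits (35625 bytes)


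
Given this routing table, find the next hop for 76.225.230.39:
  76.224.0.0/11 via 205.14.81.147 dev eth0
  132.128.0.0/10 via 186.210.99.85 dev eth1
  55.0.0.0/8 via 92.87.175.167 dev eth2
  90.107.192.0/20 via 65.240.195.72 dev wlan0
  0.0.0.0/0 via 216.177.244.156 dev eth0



Longest prefix match for 76.225.230.39:
  /11 76.224.0.0: MATCH
  /10 132.128.0.0: no
  /8 55.0.0.0: no
  /20 90.107.192.0: no
  /0 0.0.0.0: MATCH
Selected: next-hop 205.14.81.147 via eth0 (matched /11)


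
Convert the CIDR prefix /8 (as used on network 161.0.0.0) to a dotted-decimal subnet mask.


/8 means 8 network bits, 24 host bits
Binary: 11111111000000000000000000000000
Mask: 255.0.0.0


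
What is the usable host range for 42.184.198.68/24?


Network: 42.184.198.0
Broadcast: 42.184.198.255
First usable = network + 1
Last usable = broadcast - 1
Range: 42.184.198.1 to 42.184.198.254


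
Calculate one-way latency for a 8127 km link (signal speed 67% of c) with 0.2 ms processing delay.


Speed = 0.67 * 3e5 km/s = 201000 km/s
Propagation delay = 8127 / 201000 = 0.0404 s = 40.4328 ms
Processing delay = 0.2 ms
Total one-way latency = 40.6328 ms


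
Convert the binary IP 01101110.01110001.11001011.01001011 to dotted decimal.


01101110 = 110
01110001 = 113
11001011 = 203
01001011 = 75
IP: 110.113.203.75


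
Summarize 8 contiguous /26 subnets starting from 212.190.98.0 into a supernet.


Original prefix: /26
Number of subnets: 8 = 2^3
New prefix = 26 - 3 = 23
Supernet: 212.190.98.0/23


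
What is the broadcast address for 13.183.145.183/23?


Network: 13.183.144.0/23
Host bits = 9
Set all host bits to 1:
Broadcast: 13.183.145.255


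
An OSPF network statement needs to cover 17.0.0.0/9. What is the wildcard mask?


Subnet mask: 255.128.0.0
Wildcard = 255.255.255.255 - subnet mask
255 - 255 = 0
255 - 128 = 127
255 - 0 = 255
255 - 0 = 255
Wildcard: 0.127.255.255


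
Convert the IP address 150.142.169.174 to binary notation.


150 = 10010110
142 = 10001110
169 = 10101001
174 = 10101110
Binary: 10010110.10001110.10101001.10101110


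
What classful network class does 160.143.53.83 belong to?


First octet: 160
Binary: 10100000
10xxxxxx -> Class B (128-191)
Class B, default mask 255.255.0.0 (/16)


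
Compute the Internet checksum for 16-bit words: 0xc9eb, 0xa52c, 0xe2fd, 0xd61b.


Sum all words (with carry folding):
+ 0xc9eb = 0xc9eb
+ 0xa52c = 0x6f18
+ 0xe2fd = 0x5216
+ 0xd61b = 0x2832
One's complement: ~0x2832
Checksum = 0xd7cd


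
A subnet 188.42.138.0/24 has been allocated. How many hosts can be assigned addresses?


Host bits = 32 - 24 = 8
Total addresses = 2^8 = 256
Usable = total - 2 (network and broadcast)
Usable hosts: 254


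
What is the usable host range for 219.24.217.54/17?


Network: 219.24.128.0
Broadcast: 219.24.255.255
First usable = network + 1
Last usable = broadcast - 1
Range: 219.24.128.1 to 219.24.255.254


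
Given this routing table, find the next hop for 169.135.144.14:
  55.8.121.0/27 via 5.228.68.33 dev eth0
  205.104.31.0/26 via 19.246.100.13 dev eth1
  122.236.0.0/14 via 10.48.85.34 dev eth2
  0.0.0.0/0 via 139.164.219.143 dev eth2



Longest prefix match for 169.135.144.14:
  /27 55.8.121.0: no
  /26 205.104.31.0: no
  /14 122.236.0.0: no
  /0 0.0.0.0: MATCH
Selected: next-hop 139.164.219.143 via eth2 (matched /0)


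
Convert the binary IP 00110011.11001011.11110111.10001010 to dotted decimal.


00110011 = 51
11001011 = 203
11110111 = 247
10001010 = 138
IP: 51.203.247.138


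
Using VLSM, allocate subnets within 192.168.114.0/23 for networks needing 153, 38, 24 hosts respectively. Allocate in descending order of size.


153 hosts -> /24 (254 usable): 192.168.114.0/24
38 hosts -> /26 (62 usable): 192.168.115.0/26
24 hosts -> /27 (30 usable): 192.168.115.64/27
Allocation: 192.168.114.0/24 (153 hosts, 254 usable); 192.168.115.0/26 (38 hosts, 62 usable); 192.168.115.64/27 (24 hosts, 30 usable)


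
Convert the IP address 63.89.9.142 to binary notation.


63 = 00111111
89 = 01011001
9 = 00001001
142 = 10001110
Binary: 00111111.01011001.00001001.10001110


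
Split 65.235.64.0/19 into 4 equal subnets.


New prefix = 19 + 2 = 21
Each subnet has 2048 addresses
  65.235.64.0/21
  65.235.72.0/21
  65.235.80.0/21
  65.235.88.0/21
Subnets: 65.235.64.0/21, 65.235.72.0/21, 65.235.80.0/21, 65.235.88.0/21


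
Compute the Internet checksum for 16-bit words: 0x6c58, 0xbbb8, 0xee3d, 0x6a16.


Sum all words (with carry folding):
+ 0x6c58 = 0x6c58
+ 0xbbb8 = 0x2811
+ 0xee3d = 0x164f
+ 0x6a16 = 0x8065
One's complement: ~0x8065
Checksum = 0x7f9a


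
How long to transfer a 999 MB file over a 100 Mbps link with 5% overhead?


Effective throughput = 100 * (1 - 5/100) = 95 Mbps
File size in Mb = 999 * 8 = 7992 Mb
Time = 7992 / 95
Time = 84.1263 seconds


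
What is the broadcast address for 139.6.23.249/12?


Network: 139.0.0.0/12
Host bits = 20
Set all host bits to 1:
Broadcast: 139.15.255.255


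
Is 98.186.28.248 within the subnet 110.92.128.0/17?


Subnet network: 110.92.128.0
Test IP AND mask: 98.186.0.0
No, 98.186.28.248 is not in 110.92.128.0/17


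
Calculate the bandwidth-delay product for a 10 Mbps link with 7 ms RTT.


BDP = bandwidth * RTT
= 10 Mbps * 7 ms
= 10 * 1e6 * 7 / 1000 bits
= 70000 bits
= 8750 bytes
= 8.5449 KB
BDP = 70000 bits (8750 bytes)


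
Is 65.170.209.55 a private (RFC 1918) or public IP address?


RFC 1918 private ranges:
  10.0.0.0/8 (10.0.0.0 - 10.255.255.255)
  172.16.0.0/12 (172.16.0.0 - 172.31.255.255)
  192.168.0.0/16 (192.168.0.0 - 192.168.255.255)
Public (not in any RFC 1918 range)


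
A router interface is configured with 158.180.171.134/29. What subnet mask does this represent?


/29 means 29 network bits, 3 host bits
Binary: 11111111111111111111111111111000
Mask: 255.255.255.248


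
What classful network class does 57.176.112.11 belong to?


First octet: 57
Binary: 00111001
0xxxxxxx -> Class A (1-126)
Class A, default mask 255.0.0.0 (/8)


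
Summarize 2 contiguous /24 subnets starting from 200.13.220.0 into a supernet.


Original prefix: /24
Number of subnets: 2 = 2^1
New prefix = 24 - 1 = 23
Supernet: 200.13.220.0/23


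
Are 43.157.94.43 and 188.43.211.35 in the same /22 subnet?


Mask: 255.255.252.0
43.157.94.43 AND mask = 43.157.92.0
188.43.211.35 AND mask = 188.43.208.0
No, different subnets (43.157.92.0 vs 188.43.208.0)


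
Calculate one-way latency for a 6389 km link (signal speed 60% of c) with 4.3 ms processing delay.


Speed = 0.6 * 3e5 km/s = 180000 km/s
Propagation delay = 6389 / 180000 = 0.0355 s = 35.4944 ms
Processing delay = 4.3 ms
Total one-way latency = 39.7944 ms


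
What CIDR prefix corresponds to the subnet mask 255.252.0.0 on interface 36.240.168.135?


Binary: 11111111.11111100.00000000.00000000
Count leading 1s
Prefix: /14


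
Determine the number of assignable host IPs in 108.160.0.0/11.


Host bits = 32 - 11 = 21
Total addresses = 2^21 = 2097152
Usable = total - 2 (network and broadcast)
Usable hosts: 2097150


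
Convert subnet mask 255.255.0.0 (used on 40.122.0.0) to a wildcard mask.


Subnet mask: 255.255.0.0
Wildcard = 255.255.255.255 - subnet mask
255 - 255 = 0
255 - 255 = 0
255 - 0 = 255
255 - 0 = 255
Wildcard: 0.0.255.255


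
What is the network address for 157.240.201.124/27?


IP:   10011101.11110000.11001001.01111100
Mask: 11111111.11111111.11111111.11100000
AND operation:
Net:  10011101.11110000.11001001.01100000
Network: 157.240.201.96/27


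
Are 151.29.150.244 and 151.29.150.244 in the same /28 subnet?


Mask: 255.255.255.240
151.29.150.244 AND mask = 151.29.150.240
151.29.150.244 AND mask = 151.29.150.240
Yes, same subnet (151.29.150.240)


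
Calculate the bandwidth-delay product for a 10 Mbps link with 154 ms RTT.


BDP = bandwidth * RTT
= 10 Mbps * 154 ms
= 10 * 1e6 * 154 / 1000 bits
= 1540000 bits
= 192500 bytes
= 187.9883 KB
BDP = 1540000 bits (192500 bytes)


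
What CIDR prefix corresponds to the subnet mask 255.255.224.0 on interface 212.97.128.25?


Binary: 11111111.11111111.11100000.00000000
Count leading 1s
Prefix: /19


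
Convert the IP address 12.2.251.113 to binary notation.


12 = 00001100
2 = 00000010
251 = 11111011
113 = 01110001
Binary: 00001100.00000010.11111011.01110001


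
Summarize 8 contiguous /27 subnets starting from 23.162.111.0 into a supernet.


Original prefix: /27
Number of subnets: 8 = 2^3
New prefix = 27 - 3 = 24
Supernet: 23.162.111.0/24


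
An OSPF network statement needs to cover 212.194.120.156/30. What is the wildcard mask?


Subnet mask: 255.255.255.252
Wildcard = 255.255.255.255 - subnet mask
255 - 255 = 0
255 - 255 = 0
255 - 255 = 0
255 - 252 = 3
Wildcard: 0.0.0.3


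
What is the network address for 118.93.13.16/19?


IP:   01110110.01011101.00001101.00010000
Mask: 11111111.11111111.11100000.00000000
AND operation:
Net:  01110110.01011101.00000000.00000000
Network: 118.93.0.0/19


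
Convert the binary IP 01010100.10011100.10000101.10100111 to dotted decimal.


01010100 = 84
10011100 = 156
10000101 = 133
10100111 = 167
IP: 84.156.133.167


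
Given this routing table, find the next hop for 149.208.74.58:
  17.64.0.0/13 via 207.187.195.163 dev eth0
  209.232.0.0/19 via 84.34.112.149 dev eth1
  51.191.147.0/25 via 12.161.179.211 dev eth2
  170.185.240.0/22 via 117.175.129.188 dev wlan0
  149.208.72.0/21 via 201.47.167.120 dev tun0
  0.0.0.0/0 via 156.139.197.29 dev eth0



Longest prefix match for 149.208.74.58:
  /13 17.64.0.0: no
  /19 209.232.0.0: no
  /25 51.191.147.0: no
  /22 170.185.240.0: no
  /21 149.208.72.0: MATCH
  /0 0.0.0.0: MATCH
Selected: next-hop 201.47.167.120 via tun0 (matched /21)


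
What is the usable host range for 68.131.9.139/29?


Network: 68.131.9.136
Broadcast: 68.131.9.143
First usable = network + 1
Last usable = broadcast - 1
Range: 68.131.9.137 to 68.131.9.142


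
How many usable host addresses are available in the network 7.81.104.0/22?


Host bits = 32 - 22 = 10
Total addresses = 2^10 = 1024
Usable = total - 2 (network and broadcast)
Usable hosts: 1022


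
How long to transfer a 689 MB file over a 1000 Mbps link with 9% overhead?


Effective throughput = 1000 * (1 - 9/100) = 910 Mbps
File size in Mb = 689 * 8 = 5512 Mb
Time = 5512 / 910
Time = 6.0571 seconds


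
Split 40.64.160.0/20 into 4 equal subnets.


New prefix = 20 + 2 = 22
Each subnet has 1024 addresses
  40.64.160.0/22
  40.64.164.0/22
  40.64.168.0/22
  40.64.172.0/22
Subnets: 40.64.160.0/22, 40.64.164.0/22, 40.64.168.0/22, 40.64.172.0/22


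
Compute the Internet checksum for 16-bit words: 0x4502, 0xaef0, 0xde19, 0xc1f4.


Sum all words (with carry folding):
+ 0x4502 = 0x4502
+ 0xaef0 = 0xf3f2
+ 0xde19 = 0xd20c
+ 0xc1f4 = 0x9401
One's complement: ~0x9401
Checksum = 0x6bfe


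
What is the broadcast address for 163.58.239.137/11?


Network: 163.32.0.0/11
Host bits = 21
Set all host bits to 1:
Broadcast: 163.63.255.255


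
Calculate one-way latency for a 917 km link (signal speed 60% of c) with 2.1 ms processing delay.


Speed = 0.6 * 3e5 km/s = 180000 km/s
Propagation delay = 917 / 180000 = 0.0051 s = 5.0944 ms
Processing delay = 2.1 ms
Total one-way latency = 7.1944 ms


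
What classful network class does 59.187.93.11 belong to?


First octet: 59
Binary: 00111011
0xxxxxxx -> Class A (1-126)
Class A, default mask 255.0.0.0 (/8)


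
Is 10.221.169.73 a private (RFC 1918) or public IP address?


RFC 1918 private ranges:
  10.0.0.0/8 (10.0.0.0 - 10.255.255.255)
  172.16.0.0/12 (172.16.0.0 - 172.31.255.255)
  192.168.0.0/16 (192.168.0.0 - 192.168.255.255)
Private (in 10.0.0.0/8)


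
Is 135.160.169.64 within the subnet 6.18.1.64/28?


Subnet network: 6.18.1.64
Test IP AND mask: 135.160.169.64
No, 135.160.169.64 is not in 6.18.1.64/28


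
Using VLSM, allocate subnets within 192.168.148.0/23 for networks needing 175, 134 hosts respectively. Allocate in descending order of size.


175 hosts -> /24 (254 usable): 192.168.148.0/24
134 hosts -> /24 (254 usable): 192.168.149.0/24
Allocation: 192.168.148.0/24 (175 hosts, 254 usable); 192.168.149.0/24 (134 hosts, 254 usable)


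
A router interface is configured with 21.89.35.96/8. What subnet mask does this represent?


/8 means 8 network bits, 24 host bits
Binary: 11111111000000000000000000000000
Mask: 255.0.0.0


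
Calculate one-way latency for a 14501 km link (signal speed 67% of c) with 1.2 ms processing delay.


Speed = 0.67 * 3e5 km/s = 201000 km/s
Propagation delay = 14501 / 201000 = 0.0721 s = 72.1443 ms
Processing delay = 1.2 ms
Total one-way latency = 73.3443 ms


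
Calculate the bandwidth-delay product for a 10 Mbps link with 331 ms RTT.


BDP = bandwidth * RTT
= 10 Mbps * 331 ms
= 10 * 1e6 * 331 / 1000 bits
= 3310000 bits
= 413750 bytes
= 404.0527 KB
BDP = 3310000 bits (413750 bytes)


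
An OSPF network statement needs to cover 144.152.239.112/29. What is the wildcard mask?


Subnet mask: 255.255.255.248
Wildcard = 255.255.255.255 - subnet mask
255 - 255 = 0
255 - 255 = 0
255 - 255 = 0
255 - 248 = 7
Wildcard: 0.0.0.7


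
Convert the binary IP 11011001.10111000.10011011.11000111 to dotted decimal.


11011001 = 217
10111000 = 184
10011011 = 155
11000111 = 199
IP: 217.184.155.199


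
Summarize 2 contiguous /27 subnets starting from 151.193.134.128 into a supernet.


Original prefix: /27
Number of subnets: 2 = 2^1
New prefix = 27 - 1 = 26
Supernet: 151.193.134.128/26


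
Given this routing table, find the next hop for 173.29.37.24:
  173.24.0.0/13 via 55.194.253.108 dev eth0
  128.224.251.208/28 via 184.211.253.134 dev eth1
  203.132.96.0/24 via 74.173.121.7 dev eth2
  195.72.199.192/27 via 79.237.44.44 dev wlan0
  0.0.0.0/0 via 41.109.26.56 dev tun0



Longest prefix match for 173.29.37.24:
  /13 173.24.0.0: MATCH
  /28 128.224.251.208: no
  /24 203.132.96.0: no
  /27 195.72.199.192: no
  /0 0.0.0.0: MATCH
Selected: next-hop 55.194.253.108 via eth0 (matched /13)


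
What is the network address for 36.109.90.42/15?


IP:   00100100.01101101.01011010.00101010
Mask: 11111111.11111110.00000000.00000000
AND operation:
Net:  00100100.01101100.00000000.00000000
Network: 36.108.0.0/15


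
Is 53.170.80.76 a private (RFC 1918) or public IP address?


RFC 1918 private ranges:
  10.0.0.0/8 (10.0.0.0 - 10.255.255.255)
  172.16.0.0/12 (172.16.0.0 - 172.31.255.255)
  192.168.0.0/16 (192.168.0.0 - 192.168.255.255)
Public (not in any RFC 1918 range)


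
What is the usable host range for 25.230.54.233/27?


Network: 25.230.54.224
Broadcast: 25.230.54.255
First usable = network + 1
Last usable = broadcast - 1
Range: 25.230.54.225 to 25.230.54.254


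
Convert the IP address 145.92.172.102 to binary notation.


145 = 10010001
92 = 01011100
172 = 10101100
102 = 01100110
Binary: 10010001.01011100.10101100.01100110


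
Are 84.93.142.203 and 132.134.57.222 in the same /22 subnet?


Mask: 255.255.252.0
84.93.142.203 AND mask = 84.93.140.0
132.134.57.222 AND mask = 132.134.56.0
No, different subnets (84.93.140.0 vs 132.134.56.0)


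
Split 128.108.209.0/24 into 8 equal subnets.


New prefix = 24 + 3 = 27
Each subnet has 32 addresses
  128.108.209.0/27
  128.108.209.32/27
  128.108.209.64/27
  128.108.209.96/27
  128.108.209.128/27
  128.108.209.160/27
  128.108.209.192/27
  128.108.209.224/27
Subnets: 128.108.209.0/27, 128.108.209.32/27, 128.108.209.64/27, 128.108.209.96/27, 128.108.209.128/27, 128.108.209.160/27, 128.108.209.192/27, 128.108.209.224/27


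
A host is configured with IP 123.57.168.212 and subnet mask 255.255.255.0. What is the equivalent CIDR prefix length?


Binary: 11111111.11111111.11111111.00000000
Count leading 1s
Prefix: /24


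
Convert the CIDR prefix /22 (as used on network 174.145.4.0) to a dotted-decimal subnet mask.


/22 means 22 network bits, 10 host bits
Binary: 11111111111111111111110000000000
Mask: 255.255.252.0


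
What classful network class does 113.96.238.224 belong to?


First octet: 113
Binary: 01110001
0xxxxxxx -> Class A (1-126)
Class A, default mask 255.0.0.0 (/8)


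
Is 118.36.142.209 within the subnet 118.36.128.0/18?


Subnet network: 118.36.128.0
Test IP AND mask: 118.36.128.0
Yes, 118.36.142.209 is in 118.36.128.0/18


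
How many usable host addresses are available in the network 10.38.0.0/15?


Host bits = 32 - 15 = 17
Total addresses = 2^17 = 131072
Usable = total - 2 (network and broadcast)
Usable hosts: 131070


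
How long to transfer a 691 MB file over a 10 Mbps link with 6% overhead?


Effective throughput = 10 * (1 - 6/100) = 9.4 Mbps
File size in Mb = 691 * 8 = 5528 Mb
Time = 5528 / 9.4
Time = 588.0851 seconds


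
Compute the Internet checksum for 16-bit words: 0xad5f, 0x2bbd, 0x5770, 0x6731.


Sum all words (with carry folding):
+ 0xad5f = 0xad5f
+ 0x2bbd = 0xd91c
+ 0x5770 = 0x308d
+ 0x6731 = 0x97be
One's complement: ~0x97be
Checksum = 0x6841


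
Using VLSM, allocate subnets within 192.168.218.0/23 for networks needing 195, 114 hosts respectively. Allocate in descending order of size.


195 hosts -> /24 (254 usable): 192.168.218.0/24
114 hosts -> /25 (126 usable): 192.168.219.0/25
Allocation: 192.168.218.0/24 (195 hosts, 254 usable); 192.168.219.0/25 (114 hosts, 126 usable)


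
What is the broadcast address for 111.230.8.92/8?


Network: 111.0.0.0/8
Host bits = 24
Set all host bits to 1:
Broadcast: 111.255.255.255


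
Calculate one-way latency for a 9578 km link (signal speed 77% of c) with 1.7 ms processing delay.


Speed = 0.77 * 3e5 km/s = 231000 km/s
Propagation delay = 9578 / 231000 = 0.0415 s = 41.4632 ms
Processing delay = 1.7 ms
Total one-way latency = 43.1632 ms


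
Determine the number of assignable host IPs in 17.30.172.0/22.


Host bits = 32 - 22 = 10
Total addresses = 2^10 = 1024
Usable = total - 2 (network and broadcast)
Usable hosts: 1022


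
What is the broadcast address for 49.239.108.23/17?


Network: 49.239.0.0/17
Host bits = 15
Set all host bits to 1:
Broadcast: 49.239.127.255


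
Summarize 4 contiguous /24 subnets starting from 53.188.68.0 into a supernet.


Original prefix: /24
Number of subnets: 4 = 2^2
New prefix = 24 - 2 = 22
Supernet: 53.188.68.0/22


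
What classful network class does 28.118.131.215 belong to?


First octet: 28
Binary: 00011100
0xxxxxxx -> Class A (1-126)
Class A, default mask 255.0.0.0 (/8)


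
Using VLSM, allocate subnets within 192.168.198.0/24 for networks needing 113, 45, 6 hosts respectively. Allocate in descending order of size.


113 hosts -> /25 (126 usable): 192.168.198.0/25
45 hosts -> /26 (62 usable): 192.168.198.128/26
6 hosts -> /29 (6 usable): 192.168.198.192/29
Allocation: 192.168.198.0/25 (113 hosts, 126 usable); 192.168.198.128/26 (45 hosts, 62 usable); 192.168.198.192/29 (6 hosts, 6 usable)


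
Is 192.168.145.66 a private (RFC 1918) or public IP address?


RFC 1918 private ranges:
  10.0.0.0/8 (10.0.0.0 - 10.255.255.255)
  172.16.0.0/12 (172.16.0.0 - 172.31.255.255)
  192.168.0.0/16 (192.168.0.0 - 192.168.255.255)
Private (in 192.168.0.0/16)


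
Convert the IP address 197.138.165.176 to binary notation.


197 = 11000101
138 = 10001010
165 = 10100101
176 = 10110000
Binary: 11000101.10001010.10100101.10110000


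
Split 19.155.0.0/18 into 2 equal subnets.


New prefix = 18 + 1 = 19
Each subnet has 8192 addresses
  19.155.0.0/19
  19.155.32.0/19
Subnets: 19.155.0.0/19, 19.155.32.0/19


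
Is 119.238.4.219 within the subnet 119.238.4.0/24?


Subnet network: 119.238.4.0
Test IP AND mask: 119.238.4.0
Yes, 119.238.4.219 is in 119.238.4.0/24


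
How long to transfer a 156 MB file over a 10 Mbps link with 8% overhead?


Effective throughput = 10 * (1 - 8/100) = 9.2 Mbps
File size in Mb = 156 * 8 = 1248 Mb
Time = 1248 / 9.2
Time = 135.6522 seconds


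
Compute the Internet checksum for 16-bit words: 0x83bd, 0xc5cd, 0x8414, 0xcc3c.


Sum all words (with carry folding):
+ 0x83bd = 0x83bd
+ 0xc5cd = 0x498b
+ 0x8414 = 0xcd9f
+ 0xcc3c = 0x99dc
One's complement: ~0x99dc
Checksum = 0x6623


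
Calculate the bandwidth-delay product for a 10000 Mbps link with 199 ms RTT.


BDP = bandwidth * RTT
= 10000 Mbps * 199 ms
= 10000 * 1e6 * 199 / 1000 bits
= 1990000000 bits
= 248750000 bytes
= 242919.9219 KB
BDP = 1990000000 bits (248750000 bytes)


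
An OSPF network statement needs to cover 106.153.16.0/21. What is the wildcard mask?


Subnet mask: 255.255.248.0
Wildcard = 255.255.255.255 - subnet mask
255 - 255 = 0
255 - 255 = 0
255 - 248 = 7
255 - 0 = 255
Wildcard: 0.0.7.255


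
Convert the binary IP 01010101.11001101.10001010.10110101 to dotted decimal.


01010101 = 85
11001101 = 205
10001010 = 138
10110101 = 181
IP: 85.205.138.181


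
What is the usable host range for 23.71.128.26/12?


Network: 23.64.0.0
Broadcast: 23.79.255.255
First usable = network + 1
Last usable = broadcast - 1
Range: 23.64.0.1 to 23.79.255.254


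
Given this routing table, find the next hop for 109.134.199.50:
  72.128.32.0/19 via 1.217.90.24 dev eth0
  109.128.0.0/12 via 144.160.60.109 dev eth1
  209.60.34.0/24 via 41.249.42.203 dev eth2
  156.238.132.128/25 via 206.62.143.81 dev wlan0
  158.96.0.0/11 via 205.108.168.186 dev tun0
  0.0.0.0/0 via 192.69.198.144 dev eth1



Longest prefix match for 109.134.199.50:
  /19 72.128.32.0: no
  /12 109.128.0.0: MATCH
  /24 209.60.34.0: no
  /25 156.238.132.128: no
  /11 158.96.0.0: no
  /0 0.0.0.0: MATCH
Selected: next-hop 144.160.60.109 via eth1 (matched /12)


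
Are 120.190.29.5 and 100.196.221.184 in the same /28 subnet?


Mask: 255.255.255.240
120.190.29.5 AND mask = 120.190.29.0
100.196.221.184 AND mask = 100.196.221.176
No, different subnets (120.190.29.0 vs 100.196.221.176)


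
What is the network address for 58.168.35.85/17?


IP:   00111010.10101000.00100011.01010101
Mask: 11111111.11111111.10000000.00000000
AND operation:
Net:  00111010.10101000.00000000.00000000
Network: 58.168.0.0/17


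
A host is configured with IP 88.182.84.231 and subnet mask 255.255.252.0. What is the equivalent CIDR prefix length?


Binary: 11111111.11111111.11111100.00000000
Count leading 1s
Prefix: /22


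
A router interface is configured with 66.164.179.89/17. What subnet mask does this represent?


/17 means 17 network bits, 15 host bits
Binary: 11111111111111111000000000000000
Mask: 255.255.128.0


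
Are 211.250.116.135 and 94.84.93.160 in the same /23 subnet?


Mask: 255.255.254.0
211.250.116.135 AND mask = 211.250.116.0
94.84.93.160 AND mask = 94.84.92.0
No, different subnets (211.250.116.0 vs 94.84.92.0)


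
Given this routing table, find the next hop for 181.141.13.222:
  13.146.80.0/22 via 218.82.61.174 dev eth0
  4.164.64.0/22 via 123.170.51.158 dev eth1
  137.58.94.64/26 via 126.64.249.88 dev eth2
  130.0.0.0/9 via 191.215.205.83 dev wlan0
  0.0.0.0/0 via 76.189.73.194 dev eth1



Longest prefix match for 181.141.13.222:
  /22 13.146.80.0: no
  /22 4.164.64.0: no
  /26 137.58.94.64: no
  /9 130.0.0.0: no
  /0 0.0.0.0: MATCH
Selected: next-hop 76.189.73.194 via eth1 (matched /0)


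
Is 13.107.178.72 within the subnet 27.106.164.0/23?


Subnet network: 27.106.164.0
Test IP AND mask: 13.107.178.0
No, 13.107.178.72 is not in 27.106.164.0/23


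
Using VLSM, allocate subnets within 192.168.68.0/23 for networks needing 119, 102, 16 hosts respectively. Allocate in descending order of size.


119 hosts -> /25 (126 usable): 192.168.68.0/25
102 hosts -> /25 (126 usable): 192.168.68.128/25
16 hosts -> /27 (30 usable): 192.168.69.0/27
Allocation: 192.168.68.0/25 (119 hosts, 126 usable); 192.168.68.128/25 (102 hosts, 126 usable); 192.168.69.0/27 (16 hosts, 30 usable)


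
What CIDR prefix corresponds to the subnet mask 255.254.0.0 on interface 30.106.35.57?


Binary: 11111111.11111110.00000000.00000000
Count leading 1s
Prefix: /15


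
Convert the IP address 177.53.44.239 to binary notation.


177 = 10110001
53 = 00110101
44 = 00101100
239 = 11101111
Binary: 10110001.00110101.00101100.11101111


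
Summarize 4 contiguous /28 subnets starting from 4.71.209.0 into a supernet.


Original prefix: /28
Number of subnets: 4 = 2^2
New prefix = 28 - 2 = 26
Supernet: 4.71.209.0/26


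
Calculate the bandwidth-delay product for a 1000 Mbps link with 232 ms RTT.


BDP = bandwidth * RTT
= 1000 Mbps * 232 ms
= 1000 * 1e6 * 232 / 1000 bits
= 232000000 bits
= 29000000 bytes
= 28320.3125 KB
BDP = 232000000 bits (29000000 bytes)


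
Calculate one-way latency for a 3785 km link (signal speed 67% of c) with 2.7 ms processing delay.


Speed = 0.67 * 3e5 km/s = 201000 km/s
Propagation delay = 3785 / 201000 = 0.0188 s = 18.8308 ms
Processing delay = 2.7 ms
Total one-way latency = 21.5308 ms


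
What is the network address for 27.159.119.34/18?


IP:   00011011.10011111.01110111.00100010
Mask: 11111111.11111111.11000000.00000000
AND operation:
Net:  00011011.10011111.01000000.00000000
Network: 27.159.64.0/18


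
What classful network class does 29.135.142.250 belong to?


First octet: 29
Binary: 00011101
0xxxxxxx -> Class A (1-126)
Class A, default mask 255.0.0.0 (/8)


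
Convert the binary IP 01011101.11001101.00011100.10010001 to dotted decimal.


01011101 = 93
11001101 = 205
00011100 = 28
10010001 = 145
IP: 93.205.28.145


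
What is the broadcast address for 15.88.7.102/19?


Network: 15.88.0.0/19
Host bits = 13
Set all host bits to 1:
Broadcast: 15.88.31.255


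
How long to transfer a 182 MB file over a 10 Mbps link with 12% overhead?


Effective throughput = 10 * (1 - 12/100) = 8.8 Mbps
File size in Mb = 182 * 8 = 1456 Mb
Time = 1456 / 8.8
Time = 165.4545 seconds


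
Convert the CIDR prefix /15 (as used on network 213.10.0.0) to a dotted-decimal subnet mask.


/15 means 15 network bits, 17 host bits
Binary: 11111111111111100000000000000000
Mask: 255.254.0.0


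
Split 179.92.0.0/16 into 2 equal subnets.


New prefix = 16 + 1 = 17
Each subnet has 32768 addresses
  179.92.0.0/17
  179.92.128.0/17
Subnets: 179.92.0.0/17, 179.92.128.0/17


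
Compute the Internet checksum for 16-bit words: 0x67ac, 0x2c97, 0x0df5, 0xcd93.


Sum all words (with carry folding):
+ 0x67ac = 0x67ac
+ 0x2c97 = 0x9443
+ 0x0df5 = 0xa238
+ 0xcd93 = 0x6fcc
One's complement: ~0x6fcc
Checksum = 0x9033


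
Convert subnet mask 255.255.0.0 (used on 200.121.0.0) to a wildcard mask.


Subnet mask: 255.255.0.0
Wildcard = 255.255.255.255 - subnet mask
255 - 255 = 0
255 - 255 = 0
255 - 0 = 255
255 - 0 = 255
Wildcard: 0.0.255.255


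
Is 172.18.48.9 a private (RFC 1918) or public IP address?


RFC 1918 private ranges:
  10.0.0.0/8 (10.0.0.0 - 10.255.255.255)
  172.16.0.0/12 (172.16.0.0 - 172.31.255.255)
  192.168.0.0/16 (192.168.0.0 - 192.168.255.255)
Private (in 172.16.0.0/12)


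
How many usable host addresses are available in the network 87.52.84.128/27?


Host bits = 32 - 27 = 5
Total addresses = 2^5 = 32
Usable = total - 2 (network and broadcast)
Usable hosts: 30


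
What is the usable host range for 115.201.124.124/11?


Network: 115.192.0.0
Broadcast: 115.223.255.255
First usable = network + 1
Last usable = broadcast - 1
Range: 115.192.0.1 to 115.223.255.254


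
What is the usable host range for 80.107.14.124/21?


Network: 80.107.8.0
Broadcast: 80.107.15.255
First usable = network + 1
Last usable = broadcast - 1
Range: 80.107.8.1 to 80.107.15.254


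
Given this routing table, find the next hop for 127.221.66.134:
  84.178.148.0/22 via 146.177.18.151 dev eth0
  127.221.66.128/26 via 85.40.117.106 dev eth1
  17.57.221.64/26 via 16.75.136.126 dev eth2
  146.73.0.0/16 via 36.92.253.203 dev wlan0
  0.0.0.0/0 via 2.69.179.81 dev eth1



Longest prefix match for 127.221.66.134:
  /22 84.178.148.0: no
  /26 127.221.66.128: MATCH
  /26 17.57.221.64: no
  /16 146.73.0.0: no
  /0 0.0.0.0: MATCH
Selected: next-hop 85.40.117.106 via eth1 (matched /26)
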